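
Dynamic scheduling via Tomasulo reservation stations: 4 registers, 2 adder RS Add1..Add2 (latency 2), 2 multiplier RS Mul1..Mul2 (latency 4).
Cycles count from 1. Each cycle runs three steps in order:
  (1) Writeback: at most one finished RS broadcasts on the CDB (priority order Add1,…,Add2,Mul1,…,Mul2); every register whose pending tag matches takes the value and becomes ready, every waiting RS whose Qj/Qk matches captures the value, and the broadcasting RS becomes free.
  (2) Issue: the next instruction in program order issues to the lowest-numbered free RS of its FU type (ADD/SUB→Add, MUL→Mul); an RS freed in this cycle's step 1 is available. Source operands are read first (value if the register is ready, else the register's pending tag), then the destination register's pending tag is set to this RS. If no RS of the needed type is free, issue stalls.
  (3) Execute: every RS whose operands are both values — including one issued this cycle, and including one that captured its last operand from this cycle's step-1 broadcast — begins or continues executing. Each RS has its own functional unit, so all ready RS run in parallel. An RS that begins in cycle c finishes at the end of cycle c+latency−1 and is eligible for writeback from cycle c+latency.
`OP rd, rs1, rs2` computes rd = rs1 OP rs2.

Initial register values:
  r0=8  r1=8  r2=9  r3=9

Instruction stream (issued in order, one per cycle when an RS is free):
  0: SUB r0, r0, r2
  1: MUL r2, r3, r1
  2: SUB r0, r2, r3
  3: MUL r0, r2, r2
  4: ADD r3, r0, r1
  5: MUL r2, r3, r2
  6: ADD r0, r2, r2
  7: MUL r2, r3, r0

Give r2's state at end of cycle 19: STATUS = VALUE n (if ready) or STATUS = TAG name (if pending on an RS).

STATUS = TAG Mul2

c1: issue SUB r0<-Add1 | r0:Add1,r1:8,r2:9,r3:9
c2: issue MUL r2<-Mul1 | r0:Add1,r1:8,r2:Mul1,r3:9
c3: CDB Add1=-1; issue SUB r0<-Add1 | r0:Add1,r1:8,r2:Mul1,r3:9
c4: issue MUL r0<-Mul2 | r0:Mul2,r1:8,r2:Mul1,r3:9
c5: issue ADD r3<-Add2 | r0:Mul2,r1:8,r2:Mul1,r3:Add2
c6: CDB Mul1=72; issue MUL r2<-Mul1 | r0:Mul2,r1:8,r2:Mul1,r3:Add2
c7: stall | r0:Mul2,r1:8,r2:Mul1,r3:Add2
c8: CDB Add1=63; issue ADD r0<-Add1 | r0:Add1,r1:8,r2:Mul1,r3:Add2
c9: stall | r0:Add1,r1:8,r2:Mul1,r3:Add2
c10: CDB Mul2=5184; issue MUL r2<-Mul2 | r0:Add1,r1:8,r2:Mul2,r3:Add2
c11: - | r0:Add1,r1:8,r2:Mul2,r3:Add2
c12: CDB Add2=5192 | r0:Add1,r1:8,r2:Mul2,r3:5192
c13: - | r0:Add1,r1:8,r2:Mul2,r3:5192
c14: - | r0:Add1,r1:8,r2:Mul2,r3:5192
c15: - | r0:Add1,r1:8,r2:Mul2,r3:5192
c16: CDB Mul1=373824 | r0:Add1,r1:8,r2:Mul2,r3:5192
c17: - | r0:Add1,r1:8,r2:Mul2,r3:5192
c18: CDB Add1=747648 | r0:747648,r1:8,r2:Mul2,r3:5192
c19: - | r0:747648,r1:8,r2:Mul2,r3:5192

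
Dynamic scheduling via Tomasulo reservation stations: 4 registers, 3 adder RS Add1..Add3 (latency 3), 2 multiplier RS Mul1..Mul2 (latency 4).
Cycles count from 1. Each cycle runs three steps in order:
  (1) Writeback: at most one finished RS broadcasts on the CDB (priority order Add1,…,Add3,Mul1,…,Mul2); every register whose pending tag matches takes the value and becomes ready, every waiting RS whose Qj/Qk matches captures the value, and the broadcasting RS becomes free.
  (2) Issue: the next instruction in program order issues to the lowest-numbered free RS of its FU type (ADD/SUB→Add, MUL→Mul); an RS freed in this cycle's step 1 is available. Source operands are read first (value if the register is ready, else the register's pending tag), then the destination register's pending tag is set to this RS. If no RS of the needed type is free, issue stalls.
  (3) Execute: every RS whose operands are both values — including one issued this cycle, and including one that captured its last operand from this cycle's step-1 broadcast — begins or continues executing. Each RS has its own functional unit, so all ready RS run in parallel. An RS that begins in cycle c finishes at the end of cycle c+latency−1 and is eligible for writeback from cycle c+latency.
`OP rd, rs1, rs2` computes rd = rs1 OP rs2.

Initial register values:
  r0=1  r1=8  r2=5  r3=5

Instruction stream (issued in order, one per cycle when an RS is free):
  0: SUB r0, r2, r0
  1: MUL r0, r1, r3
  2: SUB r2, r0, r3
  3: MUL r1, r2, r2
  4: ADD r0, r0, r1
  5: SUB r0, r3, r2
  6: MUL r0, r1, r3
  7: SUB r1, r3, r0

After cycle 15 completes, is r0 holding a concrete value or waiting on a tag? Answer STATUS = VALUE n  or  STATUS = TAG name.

STATUS = TAG Mul1

c1: issue SUB r0<-Add1 | r0:Add1,r1:8,r2:5,r3:5
c2: issue MUL r0<-Mul1 | r0:Mul1,r1:8,r2:5,r3:5
c3: issue SUB r2<-Add2 | r0:Mul1,r1:8,r2:Add2,r3:5
c4: CDB Add1=4; issue MUL r1<-Mul2 | r0:Mul1,r1:Mul2,r2:Add2,r3:5
c5: issue ADD r0<-Add1 | r0:Add1,r1:Mul2,r2:Add2,r3:5
c6: CDB Mul1=40; issue SUB r0<-Add3 | r0:Add3,r1:Mul2,r2:Add2,r3:5
c7: issue MUL r0<-Mul1 | r0:Mul1,r1:Mul2,r2:Add2,r3:5
c8: stall | r0:Mul1,r1:Mul2,r2:Add2,r3:5
c9: CDB Add2=35; issue SUB r1<-Add2 | r0:Mul1,r1:Add2,r2:35,r3:5
c10: - | r0:Mul1,r1:Add2,r2:35,r3:5
c11: - | r0:Mul1,r1:Add2,r2:35,r3:5
c12: CDB Add3=-30 | r0:Mul1,r1:Add2,r2:35,r3:5
c13: CDB Mul2=1225 | r0:Mul1,r1:Add2,r2:35,r3:5
c14: - | r0:Mul1,r1:Add2,r2:35,r3:5
c15: - | r0:Mul1,r1:Add2,r2:35,r3:5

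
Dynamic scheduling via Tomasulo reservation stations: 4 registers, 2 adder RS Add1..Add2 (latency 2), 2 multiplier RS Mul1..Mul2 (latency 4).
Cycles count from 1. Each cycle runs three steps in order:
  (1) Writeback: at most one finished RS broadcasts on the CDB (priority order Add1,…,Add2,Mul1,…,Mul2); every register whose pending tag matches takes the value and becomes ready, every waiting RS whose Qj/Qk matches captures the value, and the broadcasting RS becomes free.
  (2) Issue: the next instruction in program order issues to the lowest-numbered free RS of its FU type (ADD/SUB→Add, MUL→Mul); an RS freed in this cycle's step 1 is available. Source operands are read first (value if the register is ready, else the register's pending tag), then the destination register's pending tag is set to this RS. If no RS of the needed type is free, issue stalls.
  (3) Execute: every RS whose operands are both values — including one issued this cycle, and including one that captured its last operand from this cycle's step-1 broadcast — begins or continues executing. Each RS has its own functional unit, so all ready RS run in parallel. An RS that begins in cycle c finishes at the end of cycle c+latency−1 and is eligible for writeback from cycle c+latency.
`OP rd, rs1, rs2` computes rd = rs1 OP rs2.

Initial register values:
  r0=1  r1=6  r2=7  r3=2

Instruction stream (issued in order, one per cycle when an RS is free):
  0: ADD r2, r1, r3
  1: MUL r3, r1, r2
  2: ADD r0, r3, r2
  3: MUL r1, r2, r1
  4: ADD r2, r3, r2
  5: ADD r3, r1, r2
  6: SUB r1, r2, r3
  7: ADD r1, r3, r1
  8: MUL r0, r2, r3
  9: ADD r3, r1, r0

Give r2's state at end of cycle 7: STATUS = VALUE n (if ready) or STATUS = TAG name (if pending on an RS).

  c1: issue ADD r2<-Add1  regs: r0:1,r1:6,r2:Add1,r3:2
  c2: issue MUL r3<-Mul1  regs: r0:1,r1:6,r2:Add1,r3:Mul1
  c3: CDB Add1=8; issue ADD r0<-Add1  regs: r0:Add1,r1:6,r2:8,r3:Mul1
  c4: issue MUL r1<-Mul2  regs: r0:Add1,r1:Mul2,r2:8,r3:Mul1
  c5: issue ADD r2<-Add2  regs: r0:Add1,r1:Mul2,r2:Add2,r3:Mul1
  c6: stall  regs: r0:Add1,r1:Mul2,r2:Add2,r3:Mul1
  c7: CDB Mul1=48; stall  regs: r0:Add1,r1:Mul2,r2:Add2,r3:48

STATUS = TAG Add2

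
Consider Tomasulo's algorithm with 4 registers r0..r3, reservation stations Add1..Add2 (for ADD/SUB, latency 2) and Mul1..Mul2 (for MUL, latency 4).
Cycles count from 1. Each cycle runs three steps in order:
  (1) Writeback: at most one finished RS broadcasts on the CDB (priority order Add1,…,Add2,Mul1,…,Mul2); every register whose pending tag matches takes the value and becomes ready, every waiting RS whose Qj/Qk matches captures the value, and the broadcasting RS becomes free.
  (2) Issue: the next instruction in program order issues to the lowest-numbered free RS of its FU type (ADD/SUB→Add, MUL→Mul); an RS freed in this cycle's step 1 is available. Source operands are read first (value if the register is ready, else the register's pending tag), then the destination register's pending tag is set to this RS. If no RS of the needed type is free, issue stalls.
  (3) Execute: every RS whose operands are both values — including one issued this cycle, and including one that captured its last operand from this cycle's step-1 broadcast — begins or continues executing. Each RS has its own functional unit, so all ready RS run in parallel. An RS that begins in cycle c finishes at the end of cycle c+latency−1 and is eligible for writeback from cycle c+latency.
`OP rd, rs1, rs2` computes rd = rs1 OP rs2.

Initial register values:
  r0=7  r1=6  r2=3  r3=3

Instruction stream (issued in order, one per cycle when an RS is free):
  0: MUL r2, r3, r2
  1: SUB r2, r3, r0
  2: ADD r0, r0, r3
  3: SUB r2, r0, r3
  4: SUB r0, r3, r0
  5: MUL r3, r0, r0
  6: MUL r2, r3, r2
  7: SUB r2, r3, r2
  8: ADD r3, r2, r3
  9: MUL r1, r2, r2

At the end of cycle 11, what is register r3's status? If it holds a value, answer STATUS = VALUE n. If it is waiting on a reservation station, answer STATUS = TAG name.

  c1: issue MUL r2<-Mul1  regs: r0:7,r1:6,r2:Mul1,r3:3
  c2: issue SUB r2<-Add1  regs: r0:7,r1:6,r2:Add1,r3:3
  c3: issue ADD r0<-Add2  regs: r0:Add2,r1:6,r2:Add1,r3:3
  c4: CDB Add1=-4; issue SUB r2<-Add1  regs: r0:Add2,r1:6,r2:Add1,r3:3
  c5: CDB Add2=10; issue SUB r0<-Add2  regs: r0:Add2,r1:6,r2:Add1,r3:3
  c6: CDB Mul1=9; issue MUL r3<-Mul1  regs: r0:Add2,r1:6,r2:Add1,r3:Mul1
  c7: CDB Add1=7; issue MUL r2<-Mul2  regs: r0:Add2,r1:6,r2:Mul2,r3:Mul1
  c8: CDB Add2=-7; issue SUB r2<-Add1  regs: r0:-7,r1:6,r2:Add1,r3:Mul1
  c9: issue ADD r3<-Add2  regs: r0:-7,r1:6,r2:Add1,r3:Add2
  c10: stall  regs: r0:-7,r1:6,r2:Add1,r3:Add2
  c11: stall  regs: r0:-7,r1:6,r2:Add1,r3:Add2

STATUS = TAG Add2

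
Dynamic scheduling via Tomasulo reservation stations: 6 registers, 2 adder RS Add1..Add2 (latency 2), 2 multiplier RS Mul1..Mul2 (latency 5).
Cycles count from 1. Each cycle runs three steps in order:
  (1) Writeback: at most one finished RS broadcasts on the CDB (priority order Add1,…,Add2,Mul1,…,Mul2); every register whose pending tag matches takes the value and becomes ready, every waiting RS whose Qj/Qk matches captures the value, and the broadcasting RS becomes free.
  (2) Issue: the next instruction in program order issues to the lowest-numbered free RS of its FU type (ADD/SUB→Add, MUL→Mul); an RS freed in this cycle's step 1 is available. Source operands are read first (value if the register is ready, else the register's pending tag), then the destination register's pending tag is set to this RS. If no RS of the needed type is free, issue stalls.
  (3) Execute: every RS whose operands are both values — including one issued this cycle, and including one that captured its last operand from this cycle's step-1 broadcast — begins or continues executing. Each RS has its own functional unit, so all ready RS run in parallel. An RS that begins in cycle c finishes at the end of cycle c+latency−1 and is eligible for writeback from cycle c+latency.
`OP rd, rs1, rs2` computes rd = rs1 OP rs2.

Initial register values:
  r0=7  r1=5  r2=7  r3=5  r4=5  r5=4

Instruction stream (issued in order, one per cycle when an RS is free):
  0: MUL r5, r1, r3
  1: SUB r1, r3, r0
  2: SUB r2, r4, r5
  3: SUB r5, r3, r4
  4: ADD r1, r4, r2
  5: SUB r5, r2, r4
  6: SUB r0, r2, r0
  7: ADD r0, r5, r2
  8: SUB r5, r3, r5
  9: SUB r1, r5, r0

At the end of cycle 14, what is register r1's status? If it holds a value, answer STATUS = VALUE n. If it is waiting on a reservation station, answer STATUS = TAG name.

STATUS = TAG Add2

c1: issue MUL r5<-Mul1 | r0:7,r1:5,r2:7,r3:5,r4:5,r5:Mul1
c2: issue SUB r1<-Add1 | r0:7,r1:Add1,r2:7,r3:5,r4:5,r5:Mul1
c3: issue SUB r2<-Add2 | r0:7,r1:Add1,r2:Add2,r3:5,r4:5,r5:Mul1
c4: CDB Add1=-2; issue SUB r5<-Add1 | r0:7,r1:-2,r2:Add2,r3:5,r4:5,r5:Add1
c5: stall | r0:7,r1:-2,r2:Add2,r3:5,r4:5,r5:Add1
c6: CDB Add1=0; issue ADD r1<-Add1 | r0:7,r1:Add1,r2:Add2,r3:5,r4:5,r5:0
c7: CDB Mul1=25; stall | r0:7,r1:Add1,r2:Add2,r3:5,r4:5,r5:0
c8: stall | r0:7,r1:Add1,r2:Add2,r3:5,r4:5,r5:0
c9: CDB Add2=-20; issue SUB r5<-Add2 | r0:7,r1:Add1,r2:-20,r3:5,r4:5,r5:Add2
c10: stall | r0:7,r1:Add1,r2:-20,r3:5,r4:5,r5:Add2
c11: CDB Add1=-15; issue SUB r0<-Add1 | r0:Add1,r1:-15,r2:-20,r3:5,r4:5,r5:Add2
c12: CDB Add2=-25; issue ADD r0<-Add2 | r0:Add2,r1:-15,r2:-20,r3:5,r4:5,r5:-25
c13: CDB Add1=-27; issue SUB r5<-Add1 | r0:Add2,r1:-15,r2:-20,r3:5,r4:5,r5:Add1
c14: CDB Add2=-45; issue SUB r1<-Add2 | r0:-45,r1:Add2,r2:-20,r3:5,r4:5,r5:Add1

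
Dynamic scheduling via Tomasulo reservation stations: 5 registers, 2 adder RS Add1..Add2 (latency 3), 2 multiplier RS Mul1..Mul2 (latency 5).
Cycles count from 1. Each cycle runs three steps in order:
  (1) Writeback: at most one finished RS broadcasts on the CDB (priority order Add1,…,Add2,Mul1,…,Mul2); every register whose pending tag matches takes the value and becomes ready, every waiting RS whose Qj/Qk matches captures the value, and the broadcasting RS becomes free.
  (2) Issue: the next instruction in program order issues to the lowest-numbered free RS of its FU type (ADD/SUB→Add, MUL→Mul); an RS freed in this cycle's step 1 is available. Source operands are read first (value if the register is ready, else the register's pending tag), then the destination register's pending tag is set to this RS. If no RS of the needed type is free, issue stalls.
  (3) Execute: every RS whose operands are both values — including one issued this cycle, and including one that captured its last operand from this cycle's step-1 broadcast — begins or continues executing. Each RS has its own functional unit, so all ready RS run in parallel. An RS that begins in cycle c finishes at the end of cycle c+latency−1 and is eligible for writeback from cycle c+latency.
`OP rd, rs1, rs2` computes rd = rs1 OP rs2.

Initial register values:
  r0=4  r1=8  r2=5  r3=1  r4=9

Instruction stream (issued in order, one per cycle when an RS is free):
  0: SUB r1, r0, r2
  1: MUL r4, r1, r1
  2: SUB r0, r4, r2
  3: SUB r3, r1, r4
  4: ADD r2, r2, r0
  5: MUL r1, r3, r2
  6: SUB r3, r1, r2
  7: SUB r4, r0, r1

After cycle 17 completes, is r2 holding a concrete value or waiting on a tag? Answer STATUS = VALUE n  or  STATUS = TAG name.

STATUS = VALUE 1

c1: issue SUB r1<-Add1 | r0:4,r1:Add1,r2:5,r3:1,r4:9
c2: issue MUL r4<-Mul1 | r0:4,r1:Add1,r2:5,r3:1,r4:Mul1
c3: issue SUB r0<-Add2 | r0:Add2,r1:Add1,r2:5,r3:1,r4:Mul1
c4: CDB Add1=-1; issue SUB r3<-Add1 | r0:Add2,r1:-1,r2:5,r3:Add1,r4:Mul1
c5: stall | r0:Add2,r1:-1,r2:5,r3:Add1,r4:Mul1
c6: stall | r0:Add2,r1:-1,r2:5,r3:Add1,r4:Mul1
c7: stall | r0:Add2,r1:-1,r2:5,r3:Add1,r4:Mul1
c8: stall | r0:Add2,r1:-1,r2:5,r3:Add1,r4:Mul1
c9: CDB Mul1=1; stall | r0:Add2,r1:-1,r2:5,r3:Add1,r4:1
c10: stall | r0:Add2,r1:-1,r2:5,r3:Add1,r4:1
c11: stall | r0:Add2,r1:-1,r2:5,r3:Add1,r4:1
c12: CDB Add1=-2; issue ADD r2<-Add1 | r0:Add2,r1:-1,r2:Add1,r3:-2,r4:1
c13: CDB Add2=-4; issue MUL r1<-Mul1 | r0:-4,r1:Mul1,r2:Add1,r3:-2,r4:1
c14: issue SUB r3<-Add2 | r0:-4,r1:Mul1,r2:Add1,r3:Add2,r4:1
c15: stall | r0:-4,r1:Mul1,r2:Add1,r3:Add2,r4:1
c16: CDB Add1=1; issue SUB r4<-Add1 | r0:-4,r1:Mul1,r2:1,r3:Add2,r4:Add1
c17: - | r0:-4,r1:Mul1,r2:1,r3:Add2,r4:Add1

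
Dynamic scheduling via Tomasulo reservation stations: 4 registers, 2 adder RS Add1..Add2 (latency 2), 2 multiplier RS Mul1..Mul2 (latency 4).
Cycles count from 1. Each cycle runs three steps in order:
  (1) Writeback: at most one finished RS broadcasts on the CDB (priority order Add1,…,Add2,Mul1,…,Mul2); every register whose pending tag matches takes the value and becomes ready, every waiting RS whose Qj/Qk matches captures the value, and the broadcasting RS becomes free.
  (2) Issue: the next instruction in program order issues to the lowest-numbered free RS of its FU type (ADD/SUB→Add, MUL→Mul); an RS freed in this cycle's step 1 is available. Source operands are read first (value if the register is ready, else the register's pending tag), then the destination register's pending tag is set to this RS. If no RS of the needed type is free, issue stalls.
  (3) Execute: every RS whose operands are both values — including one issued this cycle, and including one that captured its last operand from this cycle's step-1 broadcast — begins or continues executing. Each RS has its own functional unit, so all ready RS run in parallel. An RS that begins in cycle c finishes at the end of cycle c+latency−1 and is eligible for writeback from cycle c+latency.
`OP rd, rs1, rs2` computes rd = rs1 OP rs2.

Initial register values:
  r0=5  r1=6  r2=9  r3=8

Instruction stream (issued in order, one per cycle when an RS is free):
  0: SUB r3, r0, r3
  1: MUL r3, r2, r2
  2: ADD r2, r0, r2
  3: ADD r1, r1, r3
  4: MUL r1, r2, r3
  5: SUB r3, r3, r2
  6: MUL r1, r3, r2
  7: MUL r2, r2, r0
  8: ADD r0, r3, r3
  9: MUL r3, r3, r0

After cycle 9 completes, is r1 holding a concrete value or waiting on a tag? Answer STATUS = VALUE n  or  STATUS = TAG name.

STATUS = TAG Mul1

c1: issue SUB r3<-Add1 | r0:5,r1:6,r2:9,r3:Add1
c2: issue MUL r3<-Mul1 | r0:5,r1:6,r2:9,r3:Mul1
c3: CDB Add1=-3; issue ADD r2<-Add1 | r0:5,r1:6,r2:Add1,r3:Mul1
c4: issue ADD r1<-Add2 | r0:5,r1:Add2,r2:Add1,r3:Mul1
c5: CDB Add1=14; issue MUL r1<-Mul2 | r0:5,r1:Mul2,r2:14,r3:Mul1
c6: CDB Mul1=81; issue SUB r3<-Add1 | r0:5,r1:Mul2,r2:14,r3:Add1
c7: issue MUL r1<-Mul1 | r0:5,r1:Mul1,r2:14,r3:Add1
c8: CDB Add1=67; stall | r0:5,r1:Mul1,r2:14,r3:67
c9: CDB Add2=87; stall | r0:5,r1:Mul1,r2:14,r3:67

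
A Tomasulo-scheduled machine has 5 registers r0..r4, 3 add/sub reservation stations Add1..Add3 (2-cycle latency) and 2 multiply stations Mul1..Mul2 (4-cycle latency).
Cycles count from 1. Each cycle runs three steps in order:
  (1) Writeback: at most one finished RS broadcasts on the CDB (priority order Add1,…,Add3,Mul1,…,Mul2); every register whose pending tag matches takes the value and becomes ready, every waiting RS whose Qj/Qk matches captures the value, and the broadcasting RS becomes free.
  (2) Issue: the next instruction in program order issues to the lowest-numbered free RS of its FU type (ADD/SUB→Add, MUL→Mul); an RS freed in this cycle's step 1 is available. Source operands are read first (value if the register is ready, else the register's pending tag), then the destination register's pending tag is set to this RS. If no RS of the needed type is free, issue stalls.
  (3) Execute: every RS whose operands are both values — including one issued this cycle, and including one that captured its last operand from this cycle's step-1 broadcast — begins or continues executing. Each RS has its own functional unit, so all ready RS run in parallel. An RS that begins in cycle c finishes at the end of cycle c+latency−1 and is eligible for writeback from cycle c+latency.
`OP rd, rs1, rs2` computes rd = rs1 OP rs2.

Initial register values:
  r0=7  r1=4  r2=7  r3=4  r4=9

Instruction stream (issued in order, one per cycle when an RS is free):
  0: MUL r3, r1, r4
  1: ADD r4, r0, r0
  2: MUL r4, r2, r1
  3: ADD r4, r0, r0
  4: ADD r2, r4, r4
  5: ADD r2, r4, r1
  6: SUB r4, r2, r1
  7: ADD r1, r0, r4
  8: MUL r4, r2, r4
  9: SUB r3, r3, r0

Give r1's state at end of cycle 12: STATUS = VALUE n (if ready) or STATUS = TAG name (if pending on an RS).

c1: issue MUL r3<-Mul1 | r0:7,r1:4,r2:7,r3:Mul1,r4:9
c2: issue ADD r4<-Add1 | r0:7,r1:4,r2:7,r3:Mul1,r4:Add1
c3: issue MUL r4<-Mul2 | r0:7,r1:4,r2:7,r3:Mul1,r4:Mul2
c4: CDB Add1=14; issue ADD r4<-Add1 | r0:7,r1:4,r2:7,r3:Mul1,r4:Add1
c5: CDB Mul1=36; issue ADD r2<-Add2 | r0:7,r1:4,r2:Add2,r3:36,r4:Add1
c6: CDB Add1=14; issue ADD r2<-Add1 | r0:7,r1:4,r2:Add1,r3:36,r4:14
c7: CDB Mul2=28; issue SUB r4<-Add3 | r0:7,r1:4,r2:Add1,r3:36,r4:Add3
c8: CDB Add1=18; issue ADD r1<-Add1 | r0:7,r1:Add1,r2:18,r3:36,r4:Add3
c9: CDB Add2=28; issue MUL r4<-Mul1 | r0:7,r1:Add1,r2:18,r3:36,r4:Mul1
c10: CDB Add3=14; issue SUB r3<-Add2 | r0:7,r1:Add1,r2:18,r3:Add2,r4:Mul1
c11: - | r0:7,r1:Add1,r2:18,r3:Add2,r4:Mul1
c12: CDB Add1=21 | r0:7,r1:21,r2:18,r3:Add2,r4:Mul1

STATUS = VALUE 21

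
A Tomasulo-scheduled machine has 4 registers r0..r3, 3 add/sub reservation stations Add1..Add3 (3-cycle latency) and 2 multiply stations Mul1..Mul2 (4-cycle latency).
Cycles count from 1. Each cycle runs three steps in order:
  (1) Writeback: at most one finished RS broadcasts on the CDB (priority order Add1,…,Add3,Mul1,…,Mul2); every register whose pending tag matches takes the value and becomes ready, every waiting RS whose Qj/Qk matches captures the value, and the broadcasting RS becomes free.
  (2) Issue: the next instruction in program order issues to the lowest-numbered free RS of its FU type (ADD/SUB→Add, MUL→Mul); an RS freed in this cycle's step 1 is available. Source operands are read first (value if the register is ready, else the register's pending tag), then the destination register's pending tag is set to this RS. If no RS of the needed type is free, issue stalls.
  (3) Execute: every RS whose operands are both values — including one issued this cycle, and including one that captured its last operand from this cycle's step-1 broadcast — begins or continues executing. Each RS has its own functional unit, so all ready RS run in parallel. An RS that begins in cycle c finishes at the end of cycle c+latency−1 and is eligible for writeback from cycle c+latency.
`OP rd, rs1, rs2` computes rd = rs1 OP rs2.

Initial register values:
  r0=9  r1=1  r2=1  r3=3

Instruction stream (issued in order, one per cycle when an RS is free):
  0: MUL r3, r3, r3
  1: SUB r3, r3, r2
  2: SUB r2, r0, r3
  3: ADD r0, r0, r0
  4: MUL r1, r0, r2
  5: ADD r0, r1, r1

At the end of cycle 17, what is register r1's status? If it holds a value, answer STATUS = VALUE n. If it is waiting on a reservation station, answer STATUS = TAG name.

cycle 1: issue MUL r3<-Mul1 // r0:9,r1:1,r2:1,r3:Mul1
cycle 2: issue SUB r3<-Add1 // r0:9,r1:1,r2:1,r3:Add1
cycle 3: issue SUB r2<-Add2 // r0:9,r1:1,r2:Add2,r3:Add1
cycle 4: issue ADD r0<-Add3 // r0:Add3,r1:1,r2:Add2,r3:Add1
cycle 5: CDB Mul1=9; issue MUL r1<-Mul1 // r0:Add3,r1:Mul1,r2:Add2,r3:Add1
cycle 6: stall // r0:Add3,r1:Mul1,r2:Add2,r3:Add1
cycle 7: CDB Add3=18; issue ADD r0<-Add3 // r0:Add3,r1:Mul1,r2:Add2,r3:Add1
cycle 8: CDB Add1=8 // r0:Add3,r1:Mul1,r2:Add2,r3:8
cycle 9: - // r0:Add3,r1:Mul1,r2:Add2,r3:8
cycle 10: - // r0:Add3,r1:Mul1,r2:Add2,r3:8
cycle 11: CDB Add2=1 // r0:Add3,r1:Mul1,r2:1,r3:8
cycle 12: - // r0:Add3,r1:Mul1,r2:1,r3:8
cycle 13: - // r0:Add3,r1:Mul1,r2:1,r3:8
cycle 14: - // r0:Add3,r1:Mul1,r2:1,r3:8
cycle 15: CDB Mul1=18 // r0:Add3,r1:18,r2:1,r3:8
cycle 16: - // r0:Add3,r1:18,r2:1,r3:8
cycle 17: - // r0:Add3,r1:18,r2:1,r3:8

STATUS = VALUE 18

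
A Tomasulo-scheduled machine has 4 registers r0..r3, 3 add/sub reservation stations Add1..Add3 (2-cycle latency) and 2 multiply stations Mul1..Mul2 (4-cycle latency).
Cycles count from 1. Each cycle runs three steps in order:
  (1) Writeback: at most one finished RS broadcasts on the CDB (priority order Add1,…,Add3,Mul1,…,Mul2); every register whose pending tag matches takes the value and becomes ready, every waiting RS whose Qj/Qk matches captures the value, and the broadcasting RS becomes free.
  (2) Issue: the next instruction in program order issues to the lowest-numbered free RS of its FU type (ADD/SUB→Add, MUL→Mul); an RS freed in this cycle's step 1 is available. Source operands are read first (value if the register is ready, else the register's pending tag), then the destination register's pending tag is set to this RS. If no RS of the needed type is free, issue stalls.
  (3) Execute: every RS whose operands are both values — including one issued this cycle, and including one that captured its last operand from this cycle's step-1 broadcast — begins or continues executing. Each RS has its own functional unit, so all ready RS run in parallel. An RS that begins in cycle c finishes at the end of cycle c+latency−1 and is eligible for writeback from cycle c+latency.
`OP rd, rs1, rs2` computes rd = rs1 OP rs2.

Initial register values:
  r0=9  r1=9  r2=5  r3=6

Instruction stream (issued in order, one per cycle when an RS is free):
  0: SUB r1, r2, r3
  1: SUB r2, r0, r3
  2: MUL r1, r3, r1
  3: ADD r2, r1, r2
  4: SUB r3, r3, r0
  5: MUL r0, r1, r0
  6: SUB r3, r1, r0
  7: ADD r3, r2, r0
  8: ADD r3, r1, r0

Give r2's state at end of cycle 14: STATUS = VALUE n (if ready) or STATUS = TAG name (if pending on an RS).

cycle 1: issue SUB r1<-Add1 // r0:9,r1:Add1,r2:5,r3:6
cycle 2: issue SUB r2<-Add2 // r0:9,r1:Add1,r2:Add2,r3:6
cycle 3: CDB Add1=-1; issue MUL r1<-Mul1 // r0:9,r1:Mul1,r2:Add2,r3:6
cycle 4: CDB Add2=3; issue ADD r2<-Add1 // r0:9,r1:Mul1,r2:Add1,r3:6
cycle 5: issue SUB r3<-Add2 // r0:9,r1:Mul1,r2:Add1,r3:Add2
cycle 6: issue MUL r0<-Mul2 // r0:Mul2,r1:Mul1,r2:Add1,r3:Add2
cycle 7: CDB Add2=-3; issue SUB r3<-Add2 // r0:Mul2,r1:Mul1,r2:Add1,r3:Add2
cycle 8: CDB Mul1=-6; issue ADD r3<-Add3 // r0:Mul2,r1:-6,r2:Add1,r3:Add3
cycle 9: stall // r0:Mul2,r1:-6,r2:Add1,r3:Add3
cycle 10: CDB Add1=-3; issue ADD r3<-Add1 // r0:Mul2,r1:-6,r2:-3,r3:Add1
cycle 11: - // r0:Mul2,r1:-6,r2:-3,r3:Add1
cycle 12: CDB Mul2=-54 // r0:-54,r1:-6,r2:-3,r3:Add1
cycle 13: - // r0:-54,r1:-6,r2:-3,r3:Add1
cycle 14: CDB Add1=-60 // r0:-54,r1:-6,r2:-3,r3:-60

STATUS = VALUE -3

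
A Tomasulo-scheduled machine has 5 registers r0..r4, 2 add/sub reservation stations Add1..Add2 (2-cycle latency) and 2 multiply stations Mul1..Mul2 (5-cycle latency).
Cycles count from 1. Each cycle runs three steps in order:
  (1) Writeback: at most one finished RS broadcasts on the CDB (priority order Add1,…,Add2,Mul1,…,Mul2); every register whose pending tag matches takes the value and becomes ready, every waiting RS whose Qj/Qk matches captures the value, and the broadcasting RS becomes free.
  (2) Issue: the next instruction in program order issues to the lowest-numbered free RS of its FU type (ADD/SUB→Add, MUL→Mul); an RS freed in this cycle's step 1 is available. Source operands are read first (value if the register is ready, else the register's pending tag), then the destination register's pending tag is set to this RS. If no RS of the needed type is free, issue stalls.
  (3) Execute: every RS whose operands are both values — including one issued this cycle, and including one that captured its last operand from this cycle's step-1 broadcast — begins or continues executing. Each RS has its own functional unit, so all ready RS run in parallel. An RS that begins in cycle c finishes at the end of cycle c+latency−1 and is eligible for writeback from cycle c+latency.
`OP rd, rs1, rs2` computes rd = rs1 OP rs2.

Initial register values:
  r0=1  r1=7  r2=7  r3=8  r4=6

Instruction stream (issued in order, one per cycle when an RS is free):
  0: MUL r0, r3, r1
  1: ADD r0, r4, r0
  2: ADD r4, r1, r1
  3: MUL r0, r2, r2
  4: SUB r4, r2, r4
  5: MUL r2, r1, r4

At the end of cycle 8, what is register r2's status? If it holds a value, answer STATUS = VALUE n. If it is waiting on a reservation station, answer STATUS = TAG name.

STATUS = TAG Mul1

  c1: issue MUL r0<-Mul1  regs: r0:Mul1,r1:7,r2:7,r3:8,r4:6
  c2: issue ADD r0<-Add1  regs: r0:Add1,r1:7,r2:7,r3:8,r4:6
  c3: issue ADD r4<-Add2  regs: r0:Add1,r1:7,r2:7,r3:8,r4:Add2
  c4: issue MUL r0<-Mul2  regs: r0:Mul2,r1:7,r2:7,r3:8,r4:Add2
  c5: CDB Add2=14; issue SUB r4<-Add2  regs: r0:Mul2,r1:7,r2:7,r3:8,r4:Add2
  c6: CDB Mul1=56; issue MUL r2<-Mul1  regs: r0:Mul2,r1:7,r2:Mul1,r3:8,r4:Add2
  c7: CDB Add2=-7  regs: r0:Mul2,r1:7,r2:Mul1,r3:8,r4:-7
  c8: CDB Add1=62  regs: r0:Mul2,r1:7,r2:Mul1,r3:8,r4:-7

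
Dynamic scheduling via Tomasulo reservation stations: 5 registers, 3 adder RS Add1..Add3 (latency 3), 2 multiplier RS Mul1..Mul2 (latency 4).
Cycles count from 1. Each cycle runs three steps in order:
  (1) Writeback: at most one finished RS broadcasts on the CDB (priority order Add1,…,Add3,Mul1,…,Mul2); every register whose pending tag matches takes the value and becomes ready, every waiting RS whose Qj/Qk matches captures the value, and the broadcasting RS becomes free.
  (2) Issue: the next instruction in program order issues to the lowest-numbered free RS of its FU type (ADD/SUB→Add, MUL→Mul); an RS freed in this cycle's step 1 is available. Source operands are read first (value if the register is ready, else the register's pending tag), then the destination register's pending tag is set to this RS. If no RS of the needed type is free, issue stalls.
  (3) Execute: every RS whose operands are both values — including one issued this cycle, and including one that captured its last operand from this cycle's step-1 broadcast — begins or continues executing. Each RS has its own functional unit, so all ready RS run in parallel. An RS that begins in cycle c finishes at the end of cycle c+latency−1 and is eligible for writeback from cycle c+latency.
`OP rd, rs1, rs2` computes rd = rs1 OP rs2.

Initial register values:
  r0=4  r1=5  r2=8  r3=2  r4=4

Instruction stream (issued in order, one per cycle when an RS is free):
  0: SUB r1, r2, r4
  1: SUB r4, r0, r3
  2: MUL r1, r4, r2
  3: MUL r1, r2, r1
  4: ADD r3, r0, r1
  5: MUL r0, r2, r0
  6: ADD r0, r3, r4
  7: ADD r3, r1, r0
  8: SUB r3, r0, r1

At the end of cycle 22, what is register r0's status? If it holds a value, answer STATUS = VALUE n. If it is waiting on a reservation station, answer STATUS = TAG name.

STATUS = VALUE 134

c1: issue SUB r1<-Add1 | r0:4,r1:Add1,r2:8,r3:2,r4:4
c2: issue SUB r4<-Add2 | r0:4,r1:Add1,r2:8,r3:2,r4:Add2
c3: issue MUL r1<-Mul1 | r0:4,r1:Mul1,r2:8,r3:2,r4:Add2
c4: CDB Add1=4; issue MUL r1<-Mul2 | r0:4,r1:Mul2,r2:8,r3:2,r4:Add2
c5: CDB Add2=2; issue ADD r3<-Add1 | r0:4,r1:Mul2,r2:8,r3:Add1,r4:2
c6: stall | r0:4,r1:Mul2,r2:8,r3:Add1,r4:2
c7: stall | r0:4,r1:Mul2,r2:8,r3:Add1,r4:2
c8: stall | r0:4,r1:Mul2,r2:8,r3:Add1,r4:2
c9: CDB Mul1=16; issue MUL r0<-Mul1 | r0:Mul1,r1:Mul2,r2:8,r3:Add1,r4:2
c10: issue ADD r0<-Add2 | r0:Add2,r1:Mul2,r2:8,r3:Add1,r4:2
c11: issue ADD r3<-Add3 | r0:Add2,r1:Mul2,r2:8,r3:Add3,r4:2
c12: stall | r0:Add2,r1:Mul2,r2:8,r3:Add3,r4:2
c13: CDB Mul1=32; stall | r0:Add2,r1:Mul2,r2:8,r3:Add3,r4:2
c14: CDB Mul2=128; stall | r0:Add2,r1:128,r2:8,r3:Add3,r4:2
c15: stall | r0:Add2,r1:128,r2:8,r3:Add3,r4:2
c16: stall | r0:Add2,r1:128,r2:8,r3:Add3,r4:2
c17: CDB Add1=132; issue SUB r3<-Add1 | r0:Add2,r1:128,r2:8,r3:Add1,r4:2
c18: - | r0:Add2,r1:128,r2:8,r3:Add1,r4:2
c19: - | r0:Add2,r1:128,r2:8,r3:Add1,r4:2
c20: CDB Add2=134 | r0:134,r1:128,r2:8,r3:Add1,r4:2
c21: - | r0:134,r1:128,r2:8,r3:Add1,r4:2
c22: - | r0:134,r1:128,r2:8,r3:Add1,r4:2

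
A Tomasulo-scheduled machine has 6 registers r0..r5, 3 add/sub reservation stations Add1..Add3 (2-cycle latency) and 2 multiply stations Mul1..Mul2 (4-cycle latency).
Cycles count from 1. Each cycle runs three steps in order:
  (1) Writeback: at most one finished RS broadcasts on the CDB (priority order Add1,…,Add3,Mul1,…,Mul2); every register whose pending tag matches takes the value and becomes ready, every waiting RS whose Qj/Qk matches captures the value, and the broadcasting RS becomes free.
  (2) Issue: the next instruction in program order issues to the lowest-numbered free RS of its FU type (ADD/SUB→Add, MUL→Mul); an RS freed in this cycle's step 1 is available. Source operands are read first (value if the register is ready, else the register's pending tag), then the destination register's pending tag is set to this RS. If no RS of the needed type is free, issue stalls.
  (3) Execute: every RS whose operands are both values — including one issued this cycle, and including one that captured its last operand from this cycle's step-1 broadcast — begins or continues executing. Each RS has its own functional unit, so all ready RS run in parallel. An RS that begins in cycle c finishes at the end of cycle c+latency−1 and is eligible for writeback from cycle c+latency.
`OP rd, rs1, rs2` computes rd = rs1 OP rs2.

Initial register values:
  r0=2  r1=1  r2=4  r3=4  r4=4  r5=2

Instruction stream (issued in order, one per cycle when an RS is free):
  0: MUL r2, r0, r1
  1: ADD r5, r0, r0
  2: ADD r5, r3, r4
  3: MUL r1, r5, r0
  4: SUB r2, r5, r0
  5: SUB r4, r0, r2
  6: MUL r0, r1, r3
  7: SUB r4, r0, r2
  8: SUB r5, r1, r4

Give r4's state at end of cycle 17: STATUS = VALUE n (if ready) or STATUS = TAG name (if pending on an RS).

STATUS = VALUE 58

c1: issue MUL r2<-Mul1 | r0:2,r1:1,r2:Mul1,r3:4,r4:4,r5:2
c2: issue ADD r5<-Add1 | r0:2,r1:1,r2:Mul1,r3:4,r4:4,r5:Add1
c3: issue ADD r5<-Add2 | r0:2,r1:1,r2:Mul1,r3:4,r4:4,r5:Add2
c4: CDB Add1=4; issue MUL r1<-Mul2 | r0:2,r1:Mul2,r2:Mul1,r3:4,r4:4,r5:Add2
c5: CDB Add2=8; issue SUB r2<-Add1 | r0:2,r1:Mul2,r2:Add1,r3:4,r4:4,r5:8
c6: CDB Mul1=2; issue SUB r4<-Add2 | r0:2,r1:Mul2,r2:Add1,r3:4,r4:Add2,r5:8
c7: CDB Add1=6; issue MUL r0<-Mul1 | r0:Mul1,r1:Mul2,r2:6,r3:4,r4:Add2,r5:8
c8: issue SUB r4<-Add1 | r0:Mul1,r1:Mul2,r2:6,r3:4,r4:Add1,r5:8
c9: CDB Add2=-4; issue SUB r5<-Add2 | r0:Mul1,r1:Mul2,r2:6,r3:4,r4:Add1,r5:Add2
c10: CDB Mul2=16 | r0:Mul1,r1:16,r2:6,r3:4,r4:Add1,r5:Add2
c11: - | r0:Mul1,r1:16,r2:6,r3:4,r4:Add1,r5:Add2
c12: - | r0:Mul1,r1:16,r2:6,r3:4,r4:Add1,r5:Add2
c13: - | r0:Mul1,r1:16,r2:6,r3:4,r4:Add1,r5:Add2
c14: CDB Mul1=64 | r0:64,r1:16,r2:6,r3:4,r4:Add1,r5:Add2
c15: - | r0:64,r1:16,r2:6,r3:4,r4:Add1,r5:Add2
c16: CDB Add1=58 | r0:64,r1:16,r2:6,r3:4,r4:58,r5:Add2
c17: - | r0:64,r1:16,r2:6,r3:4,r4:58,r5:Add2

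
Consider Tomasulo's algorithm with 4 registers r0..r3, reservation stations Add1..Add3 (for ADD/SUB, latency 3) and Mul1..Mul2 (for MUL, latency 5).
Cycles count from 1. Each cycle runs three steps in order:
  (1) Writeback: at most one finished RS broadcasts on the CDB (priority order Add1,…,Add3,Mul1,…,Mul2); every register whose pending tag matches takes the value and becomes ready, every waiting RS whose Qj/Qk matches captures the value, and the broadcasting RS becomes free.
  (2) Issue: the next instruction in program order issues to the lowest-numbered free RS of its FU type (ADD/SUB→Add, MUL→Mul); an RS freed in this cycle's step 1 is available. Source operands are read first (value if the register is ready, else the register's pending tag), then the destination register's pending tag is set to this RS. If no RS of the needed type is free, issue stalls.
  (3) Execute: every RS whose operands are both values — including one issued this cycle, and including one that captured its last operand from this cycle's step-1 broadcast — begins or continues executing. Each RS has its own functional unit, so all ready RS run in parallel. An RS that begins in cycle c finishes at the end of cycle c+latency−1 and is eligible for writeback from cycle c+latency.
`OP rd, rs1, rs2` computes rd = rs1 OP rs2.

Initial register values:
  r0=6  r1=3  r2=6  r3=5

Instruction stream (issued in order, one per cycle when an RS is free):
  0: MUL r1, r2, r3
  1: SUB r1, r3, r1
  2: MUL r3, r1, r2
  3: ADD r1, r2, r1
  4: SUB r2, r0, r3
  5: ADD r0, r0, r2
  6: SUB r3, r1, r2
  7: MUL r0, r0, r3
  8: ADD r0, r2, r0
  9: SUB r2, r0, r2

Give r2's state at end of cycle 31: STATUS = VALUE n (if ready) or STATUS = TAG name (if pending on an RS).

STATUS = TAG Add1

  c1: issue MUL r1<-Mul1  regs: r0:6,r1:Mul1,r2:6,r3:5
  c2: issue SUB r1<-Add1  regs: r0:6,r1:Add1,r2:6,r3:5
  c3: issue MUL r3<-Mul2  regs: r0:6,r1:Add1,r2:6,r3:Mul2
  c4: issue ADD r1<-Add2  regs: r0:6,r1:Add2,r2:6,r3:Mul2
  c5: issue SUB r2<-Add3  regs: r0:6,r1:Add2,r2:Add3,r3:Mul2
  c6: CDB Mul1=30; stall  regs: r0:6,r1:Add2,r2:Add3,r3:Mul2
  c7: stall  regs: r0:6,r1:Add2,r2:Add3,r3:Mul2
  c8: stall  regs: r0:6,r1:Add2,r2:Add3,r3:Mul2
  c9: CDB Add1=-25; issue ADD r0<-Add1  regs: r0:Add1,r1:Add2,r2:Add3,r3:Mul2
  c10: stall  regs: r0:Add1,r1:Add2,r2:Add3,r3:Mul2
  c11: stall  regs: r0:Add1,r1:Add2,r2:Add3,r3:Mul2
  c12: CDB Add2=-19; issue SUB r3<-Add2  regs: r0:Add1,r1:-19,r2:Add3,r3:Add2
  c13: issue MUL r0<-Mul1  regs: r0:Mul1,r1:-19,r2:Add3,r3:Add2
  c14: CDB Mul2=-150; stall  regs: r0:Mul1,r1:-19,r2:Add3,r3:Add2
  c15: stall  regs: r0:Mul1,r1:-19,r2:Add3,r3:Add2
  c16: stall  regs: r0:Mul1,r1:-19,r2:Add3,r3:Add2
  c17: CDB Add3=156; issue ADD r0<-Add3  regs: r0:Add3,r1:-19,r2:156,r3:Add2
  c18: stall  regs: r0:Add3,r1:-19,r2:156,r3:Add2
  c19: stall  regs: r0:Add3,r1:-19,r2:156,r3:Add2
  c20: CDB Add1=162; issue SUB r2<-Add1  regs: r0:Add3,r1:-19,r2:Add1,r3:Add2
  c21: CDB Add2=-175  regs: r0:Add3,r1:-19,r2:Add1,r3:-175
  c22: -  regs: r0:Add3,r1:-19,r2:Add1,r3:-175
  c23: -  regs: r0:Add3,r1:-19,r2:Add1,r3:-175
  c24: -  regs: r0:Add3,r1:-19,r2:Add1,r3:-175
  c25: -  regs: r0:Add3,r1:-19,r2:Add1,r3:-175
  c26: CDB Mul1=-28350  regs: r0:Add3,r1:-19,r2:Add1,r3:-175
  c27: -  regs: r0:Add3,r1:-19,r2:Add1,r3:-175
  c28: -  regs: r0:Add3,r1:-19,r2:Add1,r3:-175
  c29: CDB Add3=-28194  regs: r0:-28194,r1:-19,r2:Add1,r3:-175
  c30: -  regs: r0:-28194,r1:-19,r2:Add1,r3:-175
  c31: -  regs: r0:-28194,r1:-19,r2:Add1,r3:-175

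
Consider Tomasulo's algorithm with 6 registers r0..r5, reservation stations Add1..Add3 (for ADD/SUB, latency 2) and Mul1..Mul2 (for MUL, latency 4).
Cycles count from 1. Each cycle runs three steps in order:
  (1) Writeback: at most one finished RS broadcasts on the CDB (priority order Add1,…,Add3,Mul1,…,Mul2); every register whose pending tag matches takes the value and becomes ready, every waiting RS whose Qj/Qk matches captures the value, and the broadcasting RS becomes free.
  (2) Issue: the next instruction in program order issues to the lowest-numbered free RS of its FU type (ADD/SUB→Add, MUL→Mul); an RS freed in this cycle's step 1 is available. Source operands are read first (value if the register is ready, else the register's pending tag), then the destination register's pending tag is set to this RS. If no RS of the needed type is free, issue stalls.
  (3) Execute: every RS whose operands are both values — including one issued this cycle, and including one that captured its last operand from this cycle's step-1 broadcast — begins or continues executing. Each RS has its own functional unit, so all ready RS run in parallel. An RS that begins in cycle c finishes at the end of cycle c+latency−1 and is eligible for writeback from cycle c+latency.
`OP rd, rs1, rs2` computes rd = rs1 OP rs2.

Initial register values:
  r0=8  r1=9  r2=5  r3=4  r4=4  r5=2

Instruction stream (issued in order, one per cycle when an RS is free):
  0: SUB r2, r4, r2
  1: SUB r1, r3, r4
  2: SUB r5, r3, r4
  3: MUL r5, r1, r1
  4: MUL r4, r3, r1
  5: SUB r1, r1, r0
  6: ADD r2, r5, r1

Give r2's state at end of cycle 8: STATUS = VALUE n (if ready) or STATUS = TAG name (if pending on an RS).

  c1: issue SUB r2<-Add1  regs: r0:8,r1:9,r2:Add1,r3:4,r4:4,r5:2
  c2: issue SUB r1<-Add2  regs: r0:8,r1:Add2,r2:Add1,r3:4,r4:4,r5:2
  c3: CDB Add1=-1; issue SUB r5<-Add1  regs: r0:8,r1:Add2,r2:-1,r3:4,r4:4,r5:Add1
  c4: CDB Add2=0; issue MUL r5<-Mul1  regs: r0:8,r1:0,r2:-1,r3:4,r4:4,r5:Mul1
  c5: CDB Add1=0; issue MUL r4<-Mul2  regs: r0:8,r1:0,r2:-1,r3:4,r4:Mul2,r5:Mul1
  c6: issue SUB r1<-Add1  regs: r0:8,r1:Add1,r2:-1,r3:4,r4:Mul2,r5:Mul1
  c7: issue ADD r2<-Add2  regs: r0:8,r1:Add1,r2:Add2,r3:4,r4:Mul2,r5:Mul1
  c8: CDB Add1=-8  regs: r0:8,r1:-8,r2:Add2,r3:4,r4:Mul2,r5:Mul1

STATUS = TAG Add2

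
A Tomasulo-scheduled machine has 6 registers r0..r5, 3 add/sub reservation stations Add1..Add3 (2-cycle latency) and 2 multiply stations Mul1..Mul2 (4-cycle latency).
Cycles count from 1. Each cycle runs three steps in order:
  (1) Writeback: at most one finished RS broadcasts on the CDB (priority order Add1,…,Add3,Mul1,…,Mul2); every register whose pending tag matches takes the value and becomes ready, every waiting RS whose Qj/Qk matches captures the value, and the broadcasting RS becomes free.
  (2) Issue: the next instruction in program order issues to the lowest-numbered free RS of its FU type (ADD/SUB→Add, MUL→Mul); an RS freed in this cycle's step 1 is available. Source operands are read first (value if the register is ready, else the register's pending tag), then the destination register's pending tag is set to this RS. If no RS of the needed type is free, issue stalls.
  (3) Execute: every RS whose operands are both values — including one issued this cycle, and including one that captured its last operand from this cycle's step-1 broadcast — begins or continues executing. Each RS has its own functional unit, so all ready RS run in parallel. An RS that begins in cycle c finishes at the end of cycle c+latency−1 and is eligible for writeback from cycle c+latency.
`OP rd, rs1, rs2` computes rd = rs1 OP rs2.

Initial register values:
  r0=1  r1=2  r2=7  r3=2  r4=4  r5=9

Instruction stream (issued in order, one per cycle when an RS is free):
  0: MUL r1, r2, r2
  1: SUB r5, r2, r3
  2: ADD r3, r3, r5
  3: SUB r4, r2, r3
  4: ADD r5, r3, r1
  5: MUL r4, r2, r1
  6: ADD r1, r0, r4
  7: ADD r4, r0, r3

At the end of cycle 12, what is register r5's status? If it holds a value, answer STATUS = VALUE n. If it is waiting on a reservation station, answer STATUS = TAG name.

c1: issue MUL r1<-Mul1 | r0:1,r1:Mul1,r2:7,r3:2,r4:4,r5:9
c2: issue SUB r5<-Add1 | r0:1,r1:Mul1,r2:7,r3:2,r4:4,r5:Add1
c3: issue ADD r3<-Add2 | r0:1,r1:Mul1,r2:7,r3:Add2,r4:4,r5:Add1
c4: CDB Add1=5; issue SUB r4<-Add1 | r0:1,r1:Mul1,r2:7,r3:Add2,r4:Add1,r5:5
c5: CDB Mul1=49; issue ADD r5<-Add3 | r0:1,r1:49,r2:7,r3:Add2,r4:Add1,r5:Add3
c6: CDB Add2=7; issue MUL r4<-Mul1 | r0:1,r1:49,r2:7,r3:7,r4:Mul1,r5:Add3
c7: issue ADD r1<-Add2 | r0:1,r1:Add2,r2:7,r3:7,r4:Mul1,r5:Add3
c8: CDB Add1=0; issue ADD r4<-Add1 | r0:1,r1:Add2,r2:7,r3:7,r4:Add1,r5:Add3
c9: CDB Add3=56 | r0:1,r1:Add2,r2:7,r3:7,r4:Add1,r5:56
c10: CDB Add1=8 | r0:1,r1:Add2,r2:7,r3:7,r4:8,r5:56
c11: CDB Mul1=343 | r0:1,r1:Add2,r2:7,r3:7,r4:8,r5:56
c12: - | r0:1,r1:Add2,r2:7,r3:7,r4:8,r5:56

STATUS = VALUE 56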